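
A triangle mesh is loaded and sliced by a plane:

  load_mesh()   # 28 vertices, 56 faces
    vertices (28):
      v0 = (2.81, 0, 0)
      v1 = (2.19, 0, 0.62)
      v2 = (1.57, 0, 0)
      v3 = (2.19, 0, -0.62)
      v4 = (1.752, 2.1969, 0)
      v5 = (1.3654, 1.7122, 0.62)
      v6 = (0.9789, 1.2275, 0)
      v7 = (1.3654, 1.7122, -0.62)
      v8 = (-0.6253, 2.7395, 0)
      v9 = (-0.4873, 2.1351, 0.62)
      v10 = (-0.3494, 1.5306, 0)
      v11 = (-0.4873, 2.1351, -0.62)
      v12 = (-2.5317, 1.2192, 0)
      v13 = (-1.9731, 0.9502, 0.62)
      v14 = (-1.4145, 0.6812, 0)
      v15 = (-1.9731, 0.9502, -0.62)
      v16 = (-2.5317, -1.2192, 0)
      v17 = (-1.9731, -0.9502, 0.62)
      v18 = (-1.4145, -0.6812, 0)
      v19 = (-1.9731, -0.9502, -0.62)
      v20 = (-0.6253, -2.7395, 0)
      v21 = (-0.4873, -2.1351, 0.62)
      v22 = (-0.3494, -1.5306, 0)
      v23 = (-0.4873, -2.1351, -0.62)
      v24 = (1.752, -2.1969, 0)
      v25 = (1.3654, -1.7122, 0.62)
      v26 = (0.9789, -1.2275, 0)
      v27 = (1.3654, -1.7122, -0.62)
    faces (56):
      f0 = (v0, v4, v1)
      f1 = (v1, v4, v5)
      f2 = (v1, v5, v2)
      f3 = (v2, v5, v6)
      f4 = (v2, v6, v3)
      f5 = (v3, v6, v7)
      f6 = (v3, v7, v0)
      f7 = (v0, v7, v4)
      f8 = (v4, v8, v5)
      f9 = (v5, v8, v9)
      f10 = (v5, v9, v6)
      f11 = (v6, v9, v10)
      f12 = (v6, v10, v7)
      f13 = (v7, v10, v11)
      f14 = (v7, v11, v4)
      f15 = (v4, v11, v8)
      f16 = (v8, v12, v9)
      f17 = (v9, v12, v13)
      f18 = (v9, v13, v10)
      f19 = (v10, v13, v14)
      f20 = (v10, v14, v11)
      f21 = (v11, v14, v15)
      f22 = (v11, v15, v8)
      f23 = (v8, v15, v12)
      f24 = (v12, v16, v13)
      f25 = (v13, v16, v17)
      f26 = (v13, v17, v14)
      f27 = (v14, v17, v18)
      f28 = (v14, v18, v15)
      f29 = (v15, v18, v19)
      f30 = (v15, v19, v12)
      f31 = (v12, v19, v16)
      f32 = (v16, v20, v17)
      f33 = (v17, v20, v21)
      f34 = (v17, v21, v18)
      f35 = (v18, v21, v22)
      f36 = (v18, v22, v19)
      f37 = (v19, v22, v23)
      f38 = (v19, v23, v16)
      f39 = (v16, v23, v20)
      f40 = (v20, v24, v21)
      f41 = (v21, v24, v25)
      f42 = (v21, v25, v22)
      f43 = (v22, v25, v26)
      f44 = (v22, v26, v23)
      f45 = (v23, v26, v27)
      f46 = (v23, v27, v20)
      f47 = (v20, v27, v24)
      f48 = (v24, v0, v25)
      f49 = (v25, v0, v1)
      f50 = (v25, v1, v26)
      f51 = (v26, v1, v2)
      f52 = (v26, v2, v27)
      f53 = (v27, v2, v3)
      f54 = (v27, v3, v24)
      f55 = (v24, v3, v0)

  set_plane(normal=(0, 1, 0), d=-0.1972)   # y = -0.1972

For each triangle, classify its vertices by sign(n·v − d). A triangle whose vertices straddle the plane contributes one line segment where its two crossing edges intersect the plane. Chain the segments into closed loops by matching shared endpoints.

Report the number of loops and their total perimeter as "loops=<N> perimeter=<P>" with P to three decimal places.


loops=2 perimeter=6.845

Straddling triangles (16 of 56):
  (v12,v16,v13) [+-+] → (-2.5317, -0.1972, 0)–(-2.26854, -0.1972, 0.292081)  len=0.3931
  (v13,v16,v17) [+--] → (-2.26854, -0.1972, 0.292081)–(-1.9731, -0.1972, 0.62)  len=0.4414
  (v13,v17,v14) [+-+] → (-1.9731, -0.1972, 0.62)–(-1.71527, -0.1972, 0.333829)  len=0.3852
  (v14,v17,v18) [+--] → (-1.71527, -0.1972, 0.333829)–(-1.4145, -0.1972, 0)  len=0.4493
  (v14,v18,v15) [+-+] → (-1.4145, -0.1972, 0)–(-1.58022, -0.1972, -0.18394)  len=0.2476
  (v15,v18,v19) [+--] → (-1.58022, -0.1972, -0.18394)–(-1.9731, -0.1972, -0.62)  len=0.5869
  (v15,v19,v12) [+-+] → (-1.9731, -0.1972, -0.62)–(-2.16699, -0.1972, -0.404798)  len=0.2897
  (v12,v19,v16) [+--] → (-2.16699, -0.1972, -0.404798)–(-2.5317, -0.1972, 0)  len=0.5449
  (v24,v0,v25) [-+-] → (2.71503, -0.1972, 0)–(2.64362, -0.1972, 0.0714075)  len=0.1010
  (v25,v0,v1) [-++] → (2.64362, -0.1972, 0.0714075)–(2.09503, -0.1972, 0.62)  len=0.7758
  (v25,v1,v26) [-+-] → (2.09503, -0.1972, 0.62)–(1.99543, -0.1972, 0.520396)  len=0.1409
  (v26,v1,v2) [-++] → (1.99543, -0.1972, 0.520396)–(1.47504, -0.1972, 0)  len=0.7360
  (v26,v2,v27) [-+-] → (1.47504, -0.1972, 0)–(1.54644, -0.1972, -0.0714075)  len=0.1010
  (v27,v2,v3) [-++] → (1.54644, -0.1972, -0.0714075)–(2.09503, -0.1972, -0.62)  len=0.7758
  (v27,v3,v24) [-+-] → (2.09503, -0.1972, -0.62)–(2.15068, -0.1972, -0.564347)  len=0.0787
  (v24,v3,v0) [-++] → (2.15068, -0.1972, -0.564347)–(2.71503, -0.1972, 0)  len=0.7981

Chained into 2 loop(s):
  loop 1: 8 segments, perimeter = 3.3381
  loop 2: 8 segments, perimeter = 3.5072
Total perimeter = 6.845


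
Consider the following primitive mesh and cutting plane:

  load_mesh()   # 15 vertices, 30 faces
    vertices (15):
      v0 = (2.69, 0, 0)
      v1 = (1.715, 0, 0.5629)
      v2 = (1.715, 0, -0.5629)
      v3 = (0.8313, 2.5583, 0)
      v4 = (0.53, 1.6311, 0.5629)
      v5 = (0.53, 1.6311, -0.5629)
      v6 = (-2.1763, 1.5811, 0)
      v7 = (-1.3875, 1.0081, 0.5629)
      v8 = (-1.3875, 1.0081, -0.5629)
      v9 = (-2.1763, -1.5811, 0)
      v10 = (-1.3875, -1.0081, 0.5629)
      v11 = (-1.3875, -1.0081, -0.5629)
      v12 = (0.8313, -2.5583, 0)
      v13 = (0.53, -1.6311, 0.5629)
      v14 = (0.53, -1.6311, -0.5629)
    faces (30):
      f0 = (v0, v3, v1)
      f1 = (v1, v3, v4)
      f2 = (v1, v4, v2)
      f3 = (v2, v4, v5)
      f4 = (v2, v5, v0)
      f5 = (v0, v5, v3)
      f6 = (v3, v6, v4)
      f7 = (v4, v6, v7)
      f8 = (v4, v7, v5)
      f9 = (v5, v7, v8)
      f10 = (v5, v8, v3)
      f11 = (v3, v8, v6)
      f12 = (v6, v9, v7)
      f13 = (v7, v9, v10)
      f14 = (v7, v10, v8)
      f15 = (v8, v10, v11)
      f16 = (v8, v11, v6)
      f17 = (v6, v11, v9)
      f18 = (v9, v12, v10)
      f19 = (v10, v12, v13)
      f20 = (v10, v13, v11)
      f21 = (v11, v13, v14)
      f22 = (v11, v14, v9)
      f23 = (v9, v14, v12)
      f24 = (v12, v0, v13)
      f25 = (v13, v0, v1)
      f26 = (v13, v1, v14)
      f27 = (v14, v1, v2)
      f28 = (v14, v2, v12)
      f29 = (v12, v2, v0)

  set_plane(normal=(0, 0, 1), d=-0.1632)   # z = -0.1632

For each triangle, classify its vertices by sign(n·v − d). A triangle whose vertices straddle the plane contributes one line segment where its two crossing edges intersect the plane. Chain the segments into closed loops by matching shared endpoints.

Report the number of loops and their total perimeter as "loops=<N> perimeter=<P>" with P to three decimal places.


loops=2 perimeter=24.231

Straddling triangles (20 of 30):
  (v1,v4,v2) [++-] → (1.29428, 0.5791, -0.1632)–(1.715, 0, -0.1632)  len=0.7158
  (v2,v4,v5) [-+-] → (1.29428, 0.5791, -0.1632)–(0.53, 1.6311, -0.1632)  len=1.3003
  (v2,v5,v0) [--+] → (2.06376, 0.4729, -0.1632)–(2.40732, 0, -0.1632)  len=0.5845
  (v0,v5,v3) [+-+] → (2.06376, 0.4729, -0.1632)–(0.743945, 2.28948, -0.1632)  len=2.2454
  (v4,v7,v5) [++-] → (-0.150782, 1.40991, -0.1632)–(0.53, 1.6311, -0.1632)  len=0.7158
  (v5,v7,v8) [-+-] → (-0.150782, 1.40991, -0.1632)–(-1.3875, 1.0081, -0.1632)  len=1.3004
  (v5,v8,v3) [--+] → (0.18801, 2.10885, -0.1632)–(0.743945, 2.28948, -0.1632)  len=0.5845
  (v3,v8,v6) [+-+] → (0.18801, 2.10885, -0.1632)–(-1.94761, 1.41497, -0.1632)  len=2.2455
  (v7,v10,v8) [++-] → (-1.3875, 0.292276, -0.1632)–(-1.3875, 1.0081, -0.1632)  len=0.7158
  (v8,v10,v11) [-+-] → (-1.3875, 0.292276, -0.1632)–(-1.3875, -1.0081, -0.1632)  len=1.3004
  (v8,v11,v6) [--+] → (-1.94761, 0.830421, -0.1632)–(-1.94761, 1.41497, -0.1632)  len=0.5846
  (v6,v11,v9) [+-+] → (-1.94761, 0.830421, -0.1632)–(-1.94761, -1.41497, -0.1632)  len=2.2454
  (v10,v13,v11) [++-] → (-0.706718, -1.22929, -0.1632)–(-1.3875, -1.0081, -0.1632)  len=0.7158
  (v11,v13,v14) [-+-] → (-0.706718, -1.22929, -0.1632)–(0.53, -1.6311, -0.1632)  len=1.3004
  (v11,v14,v9) [--+] → (-1.39167, -1.5956, -0.1632)–(-1.94761, -1.41497, -0.1632)  len=0.5845
  (v9,v14,v12) [+-+] → (-1.39167, -1.5956, -0.1632)–(0.743945, -2.28948, -0.1632)  len=2.2455
  (v13,v1,v14) [++-] → (0.950718, -1.052, -0.1632)–(0.53, -1.6311, -0.1632)  len=0.7158
  (v14,v1,v2) [-+-] → (0.950718, -1.052, -0.1632)–(1.715, 0, -0.1632)  len=1.3003
  (v14,v2,v12) [--+] → (1.08751, -1.81658, -0.1632)–(0.743945, -2.28948, -0.1632)  len=0.5845
  (v12,v2,v0) [+-+] → (1.08751, -1.81658, -0.1632)–(2.40732, 0, -0.1632)  len=2.2454

Chained into 2 loop(s):
  loop 1: 10 segments, perimeter = 10.0808
  loop 2: 10 segments, perimeter = 14.1499
Total perimeter = 24.231


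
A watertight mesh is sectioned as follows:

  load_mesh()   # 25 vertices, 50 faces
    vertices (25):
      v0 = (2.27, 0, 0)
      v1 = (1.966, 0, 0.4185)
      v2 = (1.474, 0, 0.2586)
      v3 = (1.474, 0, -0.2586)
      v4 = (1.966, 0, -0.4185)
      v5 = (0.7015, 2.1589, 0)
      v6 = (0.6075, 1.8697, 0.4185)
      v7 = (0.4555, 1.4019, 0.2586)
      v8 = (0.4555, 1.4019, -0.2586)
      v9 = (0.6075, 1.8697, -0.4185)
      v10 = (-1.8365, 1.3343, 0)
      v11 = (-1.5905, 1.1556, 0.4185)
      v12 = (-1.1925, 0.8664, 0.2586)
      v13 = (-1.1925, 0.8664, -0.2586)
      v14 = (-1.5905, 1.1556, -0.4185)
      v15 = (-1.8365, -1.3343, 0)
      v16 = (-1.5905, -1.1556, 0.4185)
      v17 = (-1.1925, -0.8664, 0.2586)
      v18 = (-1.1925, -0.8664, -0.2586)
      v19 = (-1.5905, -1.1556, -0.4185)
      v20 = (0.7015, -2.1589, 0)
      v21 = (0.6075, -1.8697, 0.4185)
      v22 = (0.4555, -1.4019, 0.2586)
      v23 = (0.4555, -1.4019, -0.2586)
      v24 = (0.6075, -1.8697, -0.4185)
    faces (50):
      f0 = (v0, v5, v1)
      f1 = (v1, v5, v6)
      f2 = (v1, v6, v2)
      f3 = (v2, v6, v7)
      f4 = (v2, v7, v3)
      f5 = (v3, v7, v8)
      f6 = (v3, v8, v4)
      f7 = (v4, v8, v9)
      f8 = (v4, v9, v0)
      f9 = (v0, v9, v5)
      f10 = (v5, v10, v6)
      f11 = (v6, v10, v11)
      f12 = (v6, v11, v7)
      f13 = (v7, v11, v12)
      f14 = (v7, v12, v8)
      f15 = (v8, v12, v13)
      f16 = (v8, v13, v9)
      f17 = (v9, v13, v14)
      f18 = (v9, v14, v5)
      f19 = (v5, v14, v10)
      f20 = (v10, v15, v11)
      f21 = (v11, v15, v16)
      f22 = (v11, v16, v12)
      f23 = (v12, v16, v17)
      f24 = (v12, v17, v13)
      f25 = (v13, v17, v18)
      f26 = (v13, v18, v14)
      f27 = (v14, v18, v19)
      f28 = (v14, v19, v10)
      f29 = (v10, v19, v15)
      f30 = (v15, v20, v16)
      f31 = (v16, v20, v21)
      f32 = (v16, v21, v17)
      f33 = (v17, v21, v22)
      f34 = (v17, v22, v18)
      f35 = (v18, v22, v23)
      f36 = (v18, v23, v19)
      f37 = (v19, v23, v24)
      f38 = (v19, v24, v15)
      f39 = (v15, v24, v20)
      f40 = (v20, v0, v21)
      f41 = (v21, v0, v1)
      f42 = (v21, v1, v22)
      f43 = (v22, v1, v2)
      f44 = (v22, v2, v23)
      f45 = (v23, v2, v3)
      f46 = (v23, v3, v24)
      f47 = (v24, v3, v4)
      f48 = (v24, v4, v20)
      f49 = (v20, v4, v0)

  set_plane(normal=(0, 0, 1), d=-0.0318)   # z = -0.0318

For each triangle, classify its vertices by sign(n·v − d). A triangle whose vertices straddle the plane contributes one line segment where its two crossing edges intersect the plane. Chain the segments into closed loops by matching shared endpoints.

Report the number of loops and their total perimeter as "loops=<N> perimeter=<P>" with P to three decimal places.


Straddling triangles (20 of 50):
  (v2,v7,v3) [++-] → (1.02737, 0.614754, -0.0318)–(1.474, 0, -0.0318)  len=0.7599
  (v3,v7,v8) [-+-] → (1.02737, 0.614754, -0.0318)–(0.4555, 1.4019, -0.0318)  len=0.9730
  (v4,v9,v0) [--+] → (2.14367, 0.14207, -0.0318)–(2.2469, 0, -0.0318)  len=0.1756
  (v0,v9,v5) [+-+] → (2.14367, 0.14207, -0.0318)–(0.694357, 2.13692, -0.0318)  len=2.4658
  (v7,v12,v8) [++-] → (-0.267173, 1.16708, -0.0318)–(0.4555, 1.4019, -0.0318)  len=0.7599
  (v8,v12,v13) [-+-] → (-0.267173, 1.16708, -0.0318)–(-1.1925, 0.8664, -0.0318)  len=0.9730
  (v9,v14,v5) [--+] → (0.527341, 2.08266, -0.0318)–(0.694357, 2.13692, -0.0318)  len=0.1756
  (v5,v14,v10) [+-+] → (0.527341, 2.08266, -0.0318)–(-1.81781, 1.32072, -0.0318)  len=2.4658
  (v12,v17,v13) [++-] → (-1.1925, 0.106541, -0.0318)–(-1.1925, 0.8664, -0.0318)  len=0.7599
  (v13,v17,v18) [-+-] → (-1.1925, 0.106541, -0.0318)–(-1.1925, -0.8664, -0.0318)  len=0.9729
  (v14,v19,v10) [--+] → (-1.81781, 1.1451, -0.0318)–(-1.81781, 1.32072, -0.0318)  len=0.1756
  (v10,v19,v15) [+-+] → (-1.81781, 1.1451, -0.0318)–(-1.81781, -1.32072, -0.0318)  len=2.4658
  (v17,v22,v18) [++-] → (-0.469827, -1.10122, -0.0318)–(-1.1925, -0.8664, -0.0318)  len=0.7599
  (v18,v22,v23) [-+-] → (-0.469827, -1.10122, -0.0318)–(0.4555, -1.4019, -0.0318)  len=0.9730
  (v19,v24,v15) [--+] → (-1.65079, -1.37498, -0.0318)–(-1.81781, -1.32072, -0.0318)  len=0.1756
  (v15,v24,v20) [+-+] → (-1.65079, -1.37498, -0.0318)–(0.694357, -2.13692, -0.0318)  len=2.4658
  (v22,v2,v23) [++-] → (0.902128, -0.787146, -0.0318)–(0.4555, -1.4019, -0.0318)  len=0.7599
  (v23,v2,v3) [-+-] → (0.902128, -0.787146, -0.0318)–(1.474, 0, -0.0318)  len=0.9730
  (v24,v4,v20) [--+] → (0.797584, -1.99485, -0.0318)–(0.694357, -2.13692, -0.0318)  len=0.1756
  (v20,v4,v0) [+-+] → (0.797584, -1.99485, -0.0318)–(2.2469, 0, -0.0318)  len=2.4658

Chained into 2 loop(s):
  loop 1: 10 segments, perimeter = 8.6641
  loop 2: 10 segments, perimeter = 13.2070
Total perimeter = 21.871

loops=2 perimeter=21.871


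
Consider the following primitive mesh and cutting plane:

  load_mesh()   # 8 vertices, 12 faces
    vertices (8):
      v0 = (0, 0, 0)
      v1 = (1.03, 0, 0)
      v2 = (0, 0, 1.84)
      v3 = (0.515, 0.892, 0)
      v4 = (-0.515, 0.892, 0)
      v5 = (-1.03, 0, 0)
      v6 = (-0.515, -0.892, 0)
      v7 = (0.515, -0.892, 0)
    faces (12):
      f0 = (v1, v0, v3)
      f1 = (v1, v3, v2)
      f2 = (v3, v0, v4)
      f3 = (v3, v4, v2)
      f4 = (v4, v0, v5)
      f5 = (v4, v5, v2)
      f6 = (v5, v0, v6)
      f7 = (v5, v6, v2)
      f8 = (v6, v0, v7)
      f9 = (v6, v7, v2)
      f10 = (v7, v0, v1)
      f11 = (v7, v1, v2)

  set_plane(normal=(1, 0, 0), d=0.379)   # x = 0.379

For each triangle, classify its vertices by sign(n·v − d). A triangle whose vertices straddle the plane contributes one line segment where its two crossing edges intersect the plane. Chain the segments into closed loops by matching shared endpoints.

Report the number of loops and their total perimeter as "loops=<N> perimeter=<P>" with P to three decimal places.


loops=1 perimeter=4.750

Straddling triangles (8 of 12):
  (v1,v0,v3) [+-+] → (0.379, 0, 0)–(0.379, 0.656443, 0)  len=0.6564
  (v1,v3,v2) [++-] → (0.379, 0.656443, 0.485903)–(0.379, 0, 1.16295)  len=0.9430
  (v3,v0,v4) [+--] → (0.379, 0.656443, 0)–(0.379, 0.892, 0)  len=0.2356
  (v3,v4,v2) [+--] → (0.379, 0.892, 0)–(0.379, 0.656443, 0.485903)  len=0.5400
  (v6,v0,v7) [--+] → (0.379, -0.656443, 0)–(0.379, -0.892, 0)  len=0.2356
  (v6,v7,v2) [-+-] → (0.379, -0.892, 0)–(0.379, -0.656443, 0.485903)  len=0.5400
  (v7,v0,v1) [+-+] → (0.379, -0.656443, 0)–(0.379, 0, 0)  len=0.6564
  (v7,v1,v2) [++-] → (0.379, 0, 1.16295)–(0.379, -0.656443, 0.485903)  len=0.9430

Chained into 1 loop(s):
  loop 1: 8 segments, perimeter = 4.7500
Total perimeter = 4.750


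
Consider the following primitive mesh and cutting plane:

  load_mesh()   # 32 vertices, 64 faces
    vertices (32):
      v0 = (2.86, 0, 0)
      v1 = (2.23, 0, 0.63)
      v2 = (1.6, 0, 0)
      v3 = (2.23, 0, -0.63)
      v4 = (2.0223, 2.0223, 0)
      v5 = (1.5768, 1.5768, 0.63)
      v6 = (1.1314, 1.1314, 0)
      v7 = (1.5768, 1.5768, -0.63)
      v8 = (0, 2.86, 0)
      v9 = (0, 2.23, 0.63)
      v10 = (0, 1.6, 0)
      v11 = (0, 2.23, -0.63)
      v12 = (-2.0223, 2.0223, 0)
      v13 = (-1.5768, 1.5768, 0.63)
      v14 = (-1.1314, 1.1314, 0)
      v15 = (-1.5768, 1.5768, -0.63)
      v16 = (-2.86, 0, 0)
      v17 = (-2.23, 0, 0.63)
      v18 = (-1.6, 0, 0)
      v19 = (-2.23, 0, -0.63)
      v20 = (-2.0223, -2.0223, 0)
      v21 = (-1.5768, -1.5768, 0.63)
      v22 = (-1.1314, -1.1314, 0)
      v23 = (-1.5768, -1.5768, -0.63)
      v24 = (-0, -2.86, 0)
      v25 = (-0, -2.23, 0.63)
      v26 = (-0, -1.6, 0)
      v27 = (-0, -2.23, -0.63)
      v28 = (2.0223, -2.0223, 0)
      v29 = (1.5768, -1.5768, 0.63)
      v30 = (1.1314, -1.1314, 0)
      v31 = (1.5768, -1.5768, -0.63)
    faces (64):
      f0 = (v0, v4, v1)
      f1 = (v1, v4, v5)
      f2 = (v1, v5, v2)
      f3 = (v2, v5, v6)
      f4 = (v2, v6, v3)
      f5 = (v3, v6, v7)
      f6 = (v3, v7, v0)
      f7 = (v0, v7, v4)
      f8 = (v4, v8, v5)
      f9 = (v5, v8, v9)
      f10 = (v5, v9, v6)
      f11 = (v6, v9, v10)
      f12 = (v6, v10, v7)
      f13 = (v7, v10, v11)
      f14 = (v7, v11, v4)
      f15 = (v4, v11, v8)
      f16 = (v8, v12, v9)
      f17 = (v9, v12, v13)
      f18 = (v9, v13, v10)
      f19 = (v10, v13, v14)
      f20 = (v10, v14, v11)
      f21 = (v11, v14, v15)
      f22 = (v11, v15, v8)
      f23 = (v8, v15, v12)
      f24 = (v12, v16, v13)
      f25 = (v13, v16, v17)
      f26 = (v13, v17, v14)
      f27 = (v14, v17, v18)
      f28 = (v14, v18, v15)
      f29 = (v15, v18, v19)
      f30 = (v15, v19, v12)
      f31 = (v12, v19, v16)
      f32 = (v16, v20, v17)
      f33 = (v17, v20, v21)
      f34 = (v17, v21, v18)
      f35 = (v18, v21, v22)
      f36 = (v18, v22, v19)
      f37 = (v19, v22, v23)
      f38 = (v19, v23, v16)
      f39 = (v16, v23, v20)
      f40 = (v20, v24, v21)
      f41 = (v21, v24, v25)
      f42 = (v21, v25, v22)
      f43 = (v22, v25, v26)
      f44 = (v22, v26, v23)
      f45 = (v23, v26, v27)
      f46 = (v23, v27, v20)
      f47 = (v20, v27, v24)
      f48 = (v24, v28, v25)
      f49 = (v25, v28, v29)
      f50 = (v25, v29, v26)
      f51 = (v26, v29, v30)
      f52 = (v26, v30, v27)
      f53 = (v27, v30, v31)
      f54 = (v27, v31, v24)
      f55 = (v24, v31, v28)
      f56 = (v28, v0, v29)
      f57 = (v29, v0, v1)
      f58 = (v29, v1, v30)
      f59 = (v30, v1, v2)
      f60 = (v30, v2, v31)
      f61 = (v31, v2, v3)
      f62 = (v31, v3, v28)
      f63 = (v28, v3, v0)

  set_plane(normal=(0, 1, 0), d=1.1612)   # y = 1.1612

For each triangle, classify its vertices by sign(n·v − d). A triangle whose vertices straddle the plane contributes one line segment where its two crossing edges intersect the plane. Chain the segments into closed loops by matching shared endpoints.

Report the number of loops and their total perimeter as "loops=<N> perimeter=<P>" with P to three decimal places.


loops=2 perimeter=7.330

Straddling triangles (20 of 64):
  (v0,v4,v1) [-+-] → (2.37899, 1.1612, 0)–(2.11074, 1.1612, 0.268255)  len=0.3794
  (v1,v4,v5) [-++] → (2.11074, 1.1612, 0.268255)–(1.74897, 1.1612, 0.63)  len=0.5116
  (v1,v5,v2) [-+-] → (1.74897, 1.1612, 0.63)–(1.58291, 1.1612, 0.46395)  len=0.2348
  (v2,v5,v6) [-+-] → (1.58291, 1.1612, 0.46395)–(1.1612, 1.1612, 0.0421509)  len=0.5965
  (v3,v6,v7) [--+] → (1.1612, 1.1612, -0.0421509)–(1.74897, 1.1612, -0.63)  len=0.8313
  (v3,v7,v0) [-+-] → (1.74897, 1.1612, -0.63)–(1.91502, 1.1612, -0.46395)  len=0.2348
  (v0,v7,v4) [-++] → (1.91502, 1.1612, -0.46395)–(2.37899, 1.1612, 0)  len=0.6561
  (v5,v9,v6) [++-] → (1.10071, 1.1612, 0.017089)–(1.1612, 1.1612, 0.0421509)  len=0.0655
  (v6,v9,v10) [-++] → (1.10071, 1.1612, 0.017089)–(1.05945, 1.1612, 0)  len=0.0447
  (v6,v10,v7) [-++] → (1.05945, 1.1612, 0)–(1.1612, 1.1612, -0.0421509)  len=0.1101
  (v10,v13,v14) [++-] → (-1.1612, 1.1612, 0.0421509)–(-1.05945, 1.1612, 0)  len=0.1101
  (v10,v14,v11) [+-+] → (-1.05945, 1.1612, 0)–(-1.10071, 1.1612, -0.017089)  len=0.0447
  (v11,v14,v15) [+-+] → (-1.10071, 1.1612, -0.017089)–(-1.1612, 1.1612, -0.0421509)  len=0.0655
  (v12,v16,v13) [+-+] → (-2.37899, 1.1612, 0)–(-1.91502, 1.1612, 0.46395)  len=0.6561
  (v13,v16,v17) [+--] → (-1.91502, 1.1612, 0.46395)–(-1.74897, 1.1612, 0.63)  len=0.2348
  (v13,v17,v14) [+--] → (-1.74897, 1.1612, 0.63)–(-1.1612, 1.1612, 0.0421509)  len=0.8313
  (v14,v18,v15) [--+] → (-1.58291, 1.1612, -0.46395)–(-1.1612, 1.1612, -0.0421509)  len=0.5965
  (v15,v18,v19) [+--] → (-1.58291, 1.1612, -0.46395)–(-1.74897, 1.1612, -0.63)  len=0.2348
  (v15,v19,v12) [+-+] → (-1.74897, 1.1612, -0.63)–(-2.11074, 1.1612, -0.268255)  len=0.5116
  (v12,v19,v16) [+--] → (-2.11074, 1.1612, -0.268255)–(-2.37899, 1.1612, 0)  len=0.3794

Chained into 2 loop(s):
  loop 1: 10 segments, perimeter = 3.6648
  loop 2: 10 segments, perimeter = 3.6648
Total perimeter = 7.330


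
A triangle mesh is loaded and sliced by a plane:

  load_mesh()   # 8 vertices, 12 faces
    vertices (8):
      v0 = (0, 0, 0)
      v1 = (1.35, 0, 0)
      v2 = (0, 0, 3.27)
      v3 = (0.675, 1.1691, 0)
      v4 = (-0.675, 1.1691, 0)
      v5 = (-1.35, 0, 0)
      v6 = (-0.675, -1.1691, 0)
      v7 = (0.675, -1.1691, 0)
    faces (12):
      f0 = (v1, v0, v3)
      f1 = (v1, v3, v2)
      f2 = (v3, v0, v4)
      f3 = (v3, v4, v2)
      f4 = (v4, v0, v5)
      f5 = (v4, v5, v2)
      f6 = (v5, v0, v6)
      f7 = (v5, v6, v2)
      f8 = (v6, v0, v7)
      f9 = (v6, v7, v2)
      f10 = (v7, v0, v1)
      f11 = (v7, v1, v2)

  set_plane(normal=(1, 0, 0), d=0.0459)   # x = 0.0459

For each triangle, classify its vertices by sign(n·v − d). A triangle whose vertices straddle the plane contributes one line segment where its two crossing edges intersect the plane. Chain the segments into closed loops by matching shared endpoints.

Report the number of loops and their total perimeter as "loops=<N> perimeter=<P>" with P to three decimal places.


Straddling triangles (8 of 12):
  (v1,v0,v3) [+-+] → (0.0459, 0, 0)–(0.0459, 0.0794988, 0)  len=0.0795
  (v1,v3,v2) [++-] → (0.0459, 0.0794988, 3.04764)–(0.0459, 0, 3.15882)  len=0.1367
  (v3,v0,v4) [+--] → (0.0459, 0.0794988, 0)–(0.0459, 1.1691, 0)  len=1.0896
  (v3,v4,v2) [+--] → (0.0459, 1.1691, 0)–(0.0459, 0.0794988, 3.04764)  len=3.2366
  (v6,v0,v7) [--+] → (0.0459, -0.0794988, 0)–(0.0459, -1.1691, 0)  len=1.0896
  (v6,v7,v2) [-+-] → (0.0459, -1.1691, 0)–(0.0459, -0.0794988, 3.04764)  len=3.2366
  (v7,v0,v1) [+-+] → (0.0459, -0.0794988, 0)–(0.0459, 0, 0)  len=0.0795
  (v7,v1,v2) [++-] → (0.0459, 0, 3.15882)–(0.0459, -0.0794988, 3.04764)  len=0.1367

Chained into 1 loop(s):
  loop 1: 8 segments, perimeter = 9.0847
Total perimeter = 9.085

loops=1 perimeter=9.085


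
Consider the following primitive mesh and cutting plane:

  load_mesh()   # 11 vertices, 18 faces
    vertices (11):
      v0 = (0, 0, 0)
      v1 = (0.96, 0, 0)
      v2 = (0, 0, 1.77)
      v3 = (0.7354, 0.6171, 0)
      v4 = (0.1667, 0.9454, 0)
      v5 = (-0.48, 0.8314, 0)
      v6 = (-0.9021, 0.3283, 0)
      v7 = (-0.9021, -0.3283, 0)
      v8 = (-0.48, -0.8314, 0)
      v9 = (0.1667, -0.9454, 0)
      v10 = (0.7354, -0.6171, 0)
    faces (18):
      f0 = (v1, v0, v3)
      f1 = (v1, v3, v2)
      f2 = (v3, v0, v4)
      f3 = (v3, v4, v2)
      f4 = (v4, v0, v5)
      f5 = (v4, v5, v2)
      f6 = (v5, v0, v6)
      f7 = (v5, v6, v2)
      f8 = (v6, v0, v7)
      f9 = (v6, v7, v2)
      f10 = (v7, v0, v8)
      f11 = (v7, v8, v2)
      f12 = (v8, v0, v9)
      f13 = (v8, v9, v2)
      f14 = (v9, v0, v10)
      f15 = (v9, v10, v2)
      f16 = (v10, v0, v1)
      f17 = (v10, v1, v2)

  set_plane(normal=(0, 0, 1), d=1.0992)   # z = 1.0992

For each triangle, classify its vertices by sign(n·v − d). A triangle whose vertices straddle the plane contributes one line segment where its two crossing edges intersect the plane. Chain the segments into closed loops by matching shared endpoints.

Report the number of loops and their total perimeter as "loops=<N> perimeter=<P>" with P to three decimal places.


Straddling triangles (9 of 18):
  (v1,v3,v2) [--+] → (0.278704, 0.23387, 1.0992)–(0.363824, 0, 1.0992)  len=0.2489
  (v3,v4,v2) [--+] → (0.0631765, 0.358291, 1.0992)–(0.278704, 0.23387, 1.0992)  len=0.2489
  (v4,v5,v2) [--+] → (-0.181912, 0.315087, 1.0992)–(0.0631765, 0.358291, 1.0992)  len=0.2489
  (v5,v6,v2) [--+] → (-0.341881, 0.12442, 1.0992)–(-0.181912, 0.315087, 1.0992)  len=0.2489
  (v6,v7,v2) [--+] → (-0.341881, -0.12442, 1.0992)–(-0.341881, 0.12442, 1.0992)  len=0.2488
  (v7,v8,v2) [--+] → (-0.181912, -0.315087, 1.0992)–(-0.341881, -0.12442, 1.0992)  len=0.2489
  (v8,v9,v2) [--+] → (0.0631765, -0.358291, 1.0992)–(-0.181912, -0.315087, 1.0992)  len=0.2489
  (v9,v10,v2) [--+] → (0.278704, -0.23387, 1.0992)–(0.0631765, -0.358291, 1.0992)  len=0.2489
  (v10,v1,v2) [--+] → (0.363824, 0, 1.0992)–(0.278704, -0.23387, 1.0992)  len=0.2489

Chained into 1 loop(s):
  loop 1: 9 segments, perimeter = 2.2398
Total perimeter = 2.240

loops=1 perimeter=2.240


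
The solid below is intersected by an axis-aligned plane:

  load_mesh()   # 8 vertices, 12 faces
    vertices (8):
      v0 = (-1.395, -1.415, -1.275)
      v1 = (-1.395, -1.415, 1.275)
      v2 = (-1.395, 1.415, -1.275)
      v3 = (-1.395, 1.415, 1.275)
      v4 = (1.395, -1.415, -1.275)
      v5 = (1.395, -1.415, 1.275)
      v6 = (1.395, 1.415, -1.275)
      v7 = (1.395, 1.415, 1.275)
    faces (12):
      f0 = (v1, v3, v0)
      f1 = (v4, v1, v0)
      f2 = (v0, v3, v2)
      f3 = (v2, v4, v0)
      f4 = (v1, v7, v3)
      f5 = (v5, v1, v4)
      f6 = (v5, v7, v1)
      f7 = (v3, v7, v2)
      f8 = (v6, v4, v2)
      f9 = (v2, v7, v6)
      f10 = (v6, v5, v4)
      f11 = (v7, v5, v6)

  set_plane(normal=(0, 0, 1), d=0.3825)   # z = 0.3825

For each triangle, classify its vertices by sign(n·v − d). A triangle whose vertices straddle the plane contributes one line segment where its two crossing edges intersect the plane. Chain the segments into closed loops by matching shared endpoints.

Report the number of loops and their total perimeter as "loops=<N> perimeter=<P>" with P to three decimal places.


loops=1 perimeter=11.240

Straddling triangles (8 of 12):
  (v1,v3,v0) [++-] → (-1.395, 0.4245, 0.3825)–(-1.395, -1.415, 0.3825)  len=1.8395
  (v4,v1,v0) [-+-] → (-0.4185, -1.415, 0.3825)–(-1.395, -1.415, 0.3825)  len=0.9765
  (v0,v3,v2) [-+-] → (-1.395, 0.4245, 0.3825)–(-1.395, 1.415, 0.3825)  len=0.9905
  (v5,v1,v4) [++-] → (-0.4185, -1.415, 0.3825)–(1.395, -1.415, 0.3825)  len=1.8135
  (v3,v7,v2) [++-] → (0.4185, 1.415, 0.3825)–(-1.395, 1.415, 0.3825)  len=1.8135
  (v2,v7,v6) [-+-] → (0.4185, 1.415, 0.3825)–(1.395, 1.415, 0.3825)  len=0.9765
  (v6,v5,v4) [-+-] → (1.395, -0.4245, 0.3825)–(1.395, -1.415, 0.3825)  len=0.9905
  (v7,v5,v6) [++-] → (1.395, -0.4245, 0.3825)–(1.395, 1.415, 0.3825)  len=1.8395

Chained into 1 loop(s):
  loop 1: 8 segments, perimeter = 11.2400
Total perimeter = 11.240


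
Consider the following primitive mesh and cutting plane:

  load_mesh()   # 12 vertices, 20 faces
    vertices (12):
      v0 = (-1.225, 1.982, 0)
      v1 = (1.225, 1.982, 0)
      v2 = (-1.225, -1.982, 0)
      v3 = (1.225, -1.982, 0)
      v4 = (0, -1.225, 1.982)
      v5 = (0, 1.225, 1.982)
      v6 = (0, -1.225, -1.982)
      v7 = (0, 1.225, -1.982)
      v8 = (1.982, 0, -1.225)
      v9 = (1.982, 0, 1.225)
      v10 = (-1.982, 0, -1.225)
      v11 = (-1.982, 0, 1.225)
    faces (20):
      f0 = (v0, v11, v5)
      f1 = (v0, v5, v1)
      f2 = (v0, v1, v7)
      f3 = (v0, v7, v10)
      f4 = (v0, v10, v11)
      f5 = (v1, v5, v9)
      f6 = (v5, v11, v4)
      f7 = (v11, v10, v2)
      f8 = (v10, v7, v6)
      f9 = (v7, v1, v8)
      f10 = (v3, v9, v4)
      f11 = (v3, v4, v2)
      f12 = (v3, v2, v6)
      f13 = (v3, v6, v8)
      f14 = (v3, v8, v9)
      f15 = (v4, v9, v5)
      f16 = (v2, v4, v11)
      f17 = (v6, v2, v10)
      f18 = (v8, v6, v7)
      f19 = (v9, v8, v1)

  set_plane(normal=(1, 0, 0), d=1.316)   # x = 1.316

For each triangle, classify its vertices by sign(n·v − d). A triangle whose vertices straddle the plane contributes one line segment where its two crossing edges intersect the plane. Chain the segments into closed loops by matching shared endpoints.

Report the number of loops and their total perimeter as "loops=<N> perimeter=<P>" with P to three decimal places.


loops=1 perimeter=9.771

Straddling triangles (8 of 20):
  (v1,v5,v9) [--+] → (1.316, 0.41163, 1.47937)–(1.316, 1.74374, 0.147259)  len=1.8839
  (v7,v1,v8) [--+] → (1.316, 1.74374, -0.147259)–(1.316, 0.41163, -1.47937)  len=1.8839
  (v3,v9,v4) [-+-] → (1.316, -1.74374, 0.147259)–(1.316, -0.41163, 1.47937)  len=1.8839
  (v3,v6,v8) [--+] → (1.316, -0.41163, -1.47937)–(1.316, -1.74374, -0.147259)  len=1.8839
  (v3,v8,v9) [-++] → (1.316, -1.74374, -0.147259)–(1.316, -1.74374, 0.147259)  len=0.2945
  (v4,v9,v5) [-+-] → (1.316, -0.41163, 1.47937)–(1.316, 0.41163, 1.47937)  len=0.8233
  (v8,v6,v7) [+--] → (1.316, -0.41163, -1.47937)–(1.316, 0.41163, -1.47937)  len=0.8233
  (v9,v8,v1) [++-] → (1.316, 1.74374, -0.147259)–(1.316, 1.74374, 0.147259)  len=0.2945

Chained into 1 loop(s):
  loop 1: 8 segments, perimeter = 9.7711
Total perimeter = 9.771


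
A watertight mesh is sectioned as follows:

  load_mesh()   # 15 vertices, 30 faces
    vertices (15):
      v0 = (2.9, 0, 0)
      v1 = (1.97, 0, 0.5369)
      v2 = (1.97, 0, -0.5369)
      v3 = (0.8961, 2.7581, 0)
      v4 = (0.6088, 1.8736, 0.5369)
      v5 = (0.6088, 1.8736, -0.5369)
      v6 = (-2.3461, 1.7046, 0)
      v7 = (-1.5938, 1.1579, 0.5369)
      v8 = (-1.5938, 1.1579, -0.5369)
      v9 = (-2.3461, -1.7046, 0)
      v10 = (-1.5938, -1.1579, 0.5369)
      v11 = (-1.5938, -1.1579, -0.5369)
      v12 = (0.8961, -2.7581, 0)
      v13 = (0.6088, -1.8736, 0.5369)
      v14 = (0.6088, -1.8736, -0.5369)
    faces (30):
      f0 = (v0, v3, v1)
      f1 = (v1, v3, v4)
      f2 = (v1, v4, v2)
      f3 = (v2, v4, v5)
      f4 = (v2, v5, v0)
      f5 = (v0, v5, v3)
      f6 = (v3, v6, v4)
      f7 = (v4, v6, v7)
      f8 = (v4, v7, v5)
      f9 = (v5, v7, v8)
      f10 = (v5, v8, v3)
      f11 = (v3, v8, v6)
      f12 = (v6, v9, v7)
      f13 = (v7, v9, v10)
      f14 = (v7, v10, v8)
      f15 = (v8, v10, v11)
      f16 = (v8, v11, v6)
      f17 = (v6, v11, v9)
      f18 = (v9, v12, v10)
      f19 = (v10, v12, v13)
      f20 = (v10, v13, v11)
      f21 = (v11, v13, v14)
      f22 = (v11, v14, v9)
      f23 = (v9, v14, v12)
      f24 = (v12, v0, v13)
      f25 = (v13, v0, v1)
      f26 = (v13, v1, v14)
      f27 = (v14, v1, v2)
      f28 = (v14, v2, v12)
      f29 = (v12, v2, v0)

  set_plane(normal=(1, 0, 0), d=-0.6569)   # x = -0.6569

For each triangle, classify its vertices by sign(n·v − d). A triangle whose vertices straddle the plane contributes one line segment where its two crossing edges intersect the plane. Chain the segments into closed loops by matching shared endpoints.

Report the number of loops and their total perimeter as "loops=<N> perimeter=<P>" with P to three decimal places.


Straddling triangles (12 of 30):
  (v3,v6,v4) [+-+] → (-0.6569, 2.25348, 0)–(-0.6569, 1.80121, 0.306925)  len=0.5466
  (v4,v6,v7) [+--] → (-0.6569, 1.80121, 0.306925)–(-0.6569, 1.46233, 0.5369)  len=0.4095
  (v4,v7,v5) [+-+] → (-0.6569, 1.46233, 0.5369)–(-0.6569, 1.46233, 0.0801474)  len=0.4568
  (v5,v7,v8) [+--] → (-0.6569, 1.46233, 0.0801474)–(-0.6569, 1.46233, -0.5369)  len=0.6170
  (v5,v8,v3) [+-+] → (-0.6569, 1.46233, -0.5369)–(-0.6569, 1.76002, -0.334875)  len=0.3598
  (v3,v8,v6) [+--] → (-0.6569, 1.76002, -0.334875)–(-0.6569, 2.25348, 0)  len=0.5964
  (v9,v12,v10) [-+-] → (-0.6569, -2.25348, 0)–(-0.6569, -1.76002, 0.334875)  len=0.5964
  (v10,v12,v13) [-++] → (-0.6569, -1.76002, 0.334875)–(-0.6569, -1.46233, 0.5369)  len=0.3598
  (v10,v13,v11) [-+-] → (-0.6569, -1.46233, 0.5369)–(-0.6569, -1.46233, -0.0801474)  len=0.6170
  (v11,v13,v14) [-++] → (-0.6569, -1.46233, -0.0801474)–(-0.6569, -1.46233, -0.5369)  len=0.4568
  (v11,v14,v9) [-+-] → (-0.6569, -1.46233, -0.5369)–(-0.6569, -1.80121, -0.306925)  len=0.4095
  (v9,v14,v12) [-++] → (-0.6569, -1.80121, -0.306925)–(-0.6569, -2.25348, 0)  len=0.5466

Chained into 2 loop(s):
  loop 1: 6 segments, perimeter = 2.9861
  loop 2: 6 segments, perimeter = 2.9861
Total perimeter = 5.972

loops=2 perimeter=5.972


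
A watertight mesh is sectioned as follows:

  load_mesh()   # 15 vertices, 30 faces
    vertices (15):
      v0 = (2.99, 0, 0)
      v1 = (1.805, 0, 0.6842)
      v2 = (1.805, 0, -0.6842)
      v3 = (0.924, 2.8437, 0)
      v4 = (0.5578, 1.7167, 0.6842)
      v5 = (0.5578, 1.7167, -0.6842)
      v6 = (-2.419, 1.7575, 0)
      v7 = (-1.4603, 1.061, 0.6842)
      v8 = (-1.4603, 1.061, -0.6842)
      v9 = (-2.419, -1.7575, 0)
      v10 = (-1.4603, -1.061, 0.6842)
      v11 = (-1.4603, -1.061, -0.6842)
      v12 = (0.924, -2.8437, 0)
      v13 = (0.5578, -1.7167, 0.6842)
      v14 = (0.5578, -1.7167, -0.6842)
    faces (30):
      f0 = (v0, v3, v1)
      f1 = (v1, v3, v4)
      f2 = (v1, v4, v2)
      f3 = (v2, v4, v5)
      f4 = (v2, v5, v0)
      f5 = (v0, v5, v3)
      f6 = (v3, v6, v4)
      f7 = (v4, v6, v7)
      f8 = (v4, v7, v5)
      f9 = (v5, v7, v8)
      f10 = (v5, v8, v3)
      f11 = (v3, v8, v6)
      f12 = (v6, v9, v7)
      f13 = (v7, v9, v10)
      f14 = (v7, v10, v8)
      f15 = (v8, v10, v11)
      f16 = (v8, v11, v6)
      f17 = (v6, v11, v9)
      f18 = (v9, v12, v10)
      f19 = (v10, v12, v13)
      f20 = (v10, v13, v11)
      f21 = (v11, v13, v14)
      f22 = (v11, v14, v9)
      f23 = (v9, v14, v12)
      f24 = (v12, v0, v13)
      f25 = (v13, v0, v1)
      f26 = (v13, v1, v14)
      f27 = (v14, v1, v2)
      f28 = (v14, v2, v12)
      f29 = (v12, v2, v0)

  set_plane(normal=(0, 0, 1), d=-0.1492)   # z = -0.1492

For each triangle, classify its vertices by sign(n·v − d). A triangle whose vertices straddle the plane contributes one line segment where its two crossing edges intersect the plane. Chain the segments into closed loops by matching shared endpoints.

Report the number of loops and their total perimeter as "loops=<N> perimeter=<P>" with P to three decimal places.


loops=2 perimeter=26.666

Straddling triangles (20 of 30):
  (v1,v4,v2) [++-] → (1.31739, 0.671174, -0.1492)–(1.805, 0, -0.1492)  len=0.8296
  (v2,v4,v5) [-+-] → (1.31739, 0.671174, -0.1492)–(0.5578, 1.7167, -0.1492)  len=1.2923
  (v2,v5,v0) [--+] → (2.45962, 0.374352, -0.1492)–(2.73159, 0, -0.1492)  len=0.4627
  (v0,v5,v3) [+-+] → (2.45962, 0.374352, -0.1492)–(0.844145, 2.59794, -0.1492)  len=2.7485
  (v4,v7,v5) [++-] → (-0.231212, 1.46034, -0.1492)–(0.5578, 1.7167, -0.1492)  len=0.8296
  (v5,v7,v8) [-+-] → (-0.231212, 1.46034, -0.1492)–(-1.4603, 1.061, -0.1492)  len=1.2923
  (v5,v8,v3) [--+] → (0.404068, 2.45496, -0.1492)–(0.844145, 2.59794, -0.1492)  len=0.4627
  (v3,v8,v6) [+-+] → (0.404068, 2.45496, -0.1492)–(-2.20994, 1.60562, -0.1492)  len=2.7485
  (v7,v10,v8) [++-] → (-1.4603, 0.231367, -0.1492)–(-1.4603, 1.061, -0.1492)  len=0.8296
  (v8,v10,v11) [-+-] → (-1.4603, 0.231367, -0.1492)–(-1.4603, -1.061, -0.1492)  len=1.2924
  (v8,v11,v6) [--+] → (-2.20994, 1.14288, -0.1492)–(-2.20994, 1.60562, -0.1492)  len=0.4627
  (v6,v11,v9) [+-+] → (-2.20994, 1.14288, -0.1492)–(-2.20994, -1.60562, -0.1492)  len=2.7485
  (v10,v13,v11) [++-] → (-0.671288, -1.31736, -0.1492)–(-1.4603, -1.061, -0.1492)  len=0.8296
  (v11,v13,v14) [-+-] → (-0.671288, -1.31736, -0.1492)–(0.5578, -1.7167, -0.1492)  len=1.2923
  (v11,v14,v9) [--+] → (-1.76986, -1.7486, -0.1492)–(-2.20994, -1.60562, -0.1492)  len=0.4627
  (v9,v14,v12) [+-+] → (-1.76986, -1.7486, -0.1492)–(0.844145, -2.59794, -0.1492)  len=2.7485
  (v13,v1,v14) [++-] → (1.04541, -1.04553, -0.1492)–(0.5578, -1.7167, -0.1492)  len=0.8296
  (v14,v1,v2) [-+-] → (1.04541, -1.04553, -0.1492)–(1.805, 0, -0.1492)  len=1.2923
  (v14,v2,v12) [--+] → (1.11612, -2.22359, -0.1492)–(0.844145, -2.59794, -0.1492)  len=0.4627
  (v12,v2,v0) [+-+] → (1.11612, -2.22359, -0.1492)–(2.73159, 0, -0.1492)  len=2.7485

Chained into 2 loop(s):
  loop 1: 10 segments, perimeter = 10.6097
  loop 2: 10 segments, perimeter = 16.0561
Total perimeter = 26.666


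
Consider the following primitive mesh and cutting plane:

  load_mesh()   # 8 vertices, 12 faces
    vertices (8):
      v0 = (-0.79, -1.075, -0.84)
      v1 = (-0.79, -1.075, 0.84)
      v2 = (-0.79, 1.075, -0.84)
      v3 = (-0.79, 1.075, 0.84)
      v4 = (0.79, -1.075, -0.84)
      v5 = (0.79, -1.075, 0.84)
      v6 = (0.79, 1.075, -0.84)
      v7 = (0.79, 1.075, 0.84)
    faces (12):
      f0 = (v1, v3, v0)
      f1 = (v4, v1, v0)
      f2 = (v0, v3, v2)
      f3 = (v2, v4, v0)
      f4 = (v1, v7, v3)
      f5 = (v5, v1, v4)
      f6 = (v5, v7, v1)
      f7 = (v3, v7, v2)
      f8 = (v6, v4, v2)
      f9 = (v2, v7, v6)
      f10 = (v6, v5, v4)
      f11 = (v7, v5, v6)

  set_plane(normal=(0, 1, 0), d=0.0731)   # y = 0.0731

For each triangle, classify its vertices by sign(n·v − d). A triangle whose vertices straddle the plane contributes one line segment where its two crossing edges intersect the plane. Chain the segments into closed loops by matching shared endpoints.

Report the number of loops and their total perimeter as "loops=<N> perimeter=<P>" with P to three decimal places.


loops=1 perimeter=6.520

Straddling triangles (8 of 12):
  (v1,v3,v0) [-+-] → (-0.79, 0.0731, 0.84)–(-0.79, 0.0731, 0.05712)  len=0.7829
  (v0,v3,v2) [-++] → (-0.79, 0.0731, 0.05712)–(-0.79, 0.0731, -0.84)  len=0.8971
  (v2,v4,v0) [+--] → (-0.05372, 0.0731, -0.84)–(-0.79, 0.0731, -0.84)  len=0.7363
  (v1,v7,v3) [-++] → (0.05372, 0.0731, 0.84)–(-0.79, 0.0731, 0.84)  len=0.8437
  (v5,v7,v1) [-+-] → (0.79, 0.0731, 0.84)–(0.05372, 0.0731, 0.84)  len=0.7363
  (v6,v4,v2) [+-+] → (0.79, 0.0731, -0.84)–(-0.05372, 0.0731, -0.84)  len=0.8437
  (v6,v5,v4) [+--] → (0.79, 0.0731, -0.05712)–(0.79, 0.0731, -0.84)  len=0.7829
  (v7,v5,v6) [+-+] → (0.79, 0.0731, 0.84)–(0.79, 0.0731, -0.05712)  len=0.8971

Chained into 1 loop(s):
  loop 1: 8 segments, perimeter = 6.5200
Total perimeter = 6.520


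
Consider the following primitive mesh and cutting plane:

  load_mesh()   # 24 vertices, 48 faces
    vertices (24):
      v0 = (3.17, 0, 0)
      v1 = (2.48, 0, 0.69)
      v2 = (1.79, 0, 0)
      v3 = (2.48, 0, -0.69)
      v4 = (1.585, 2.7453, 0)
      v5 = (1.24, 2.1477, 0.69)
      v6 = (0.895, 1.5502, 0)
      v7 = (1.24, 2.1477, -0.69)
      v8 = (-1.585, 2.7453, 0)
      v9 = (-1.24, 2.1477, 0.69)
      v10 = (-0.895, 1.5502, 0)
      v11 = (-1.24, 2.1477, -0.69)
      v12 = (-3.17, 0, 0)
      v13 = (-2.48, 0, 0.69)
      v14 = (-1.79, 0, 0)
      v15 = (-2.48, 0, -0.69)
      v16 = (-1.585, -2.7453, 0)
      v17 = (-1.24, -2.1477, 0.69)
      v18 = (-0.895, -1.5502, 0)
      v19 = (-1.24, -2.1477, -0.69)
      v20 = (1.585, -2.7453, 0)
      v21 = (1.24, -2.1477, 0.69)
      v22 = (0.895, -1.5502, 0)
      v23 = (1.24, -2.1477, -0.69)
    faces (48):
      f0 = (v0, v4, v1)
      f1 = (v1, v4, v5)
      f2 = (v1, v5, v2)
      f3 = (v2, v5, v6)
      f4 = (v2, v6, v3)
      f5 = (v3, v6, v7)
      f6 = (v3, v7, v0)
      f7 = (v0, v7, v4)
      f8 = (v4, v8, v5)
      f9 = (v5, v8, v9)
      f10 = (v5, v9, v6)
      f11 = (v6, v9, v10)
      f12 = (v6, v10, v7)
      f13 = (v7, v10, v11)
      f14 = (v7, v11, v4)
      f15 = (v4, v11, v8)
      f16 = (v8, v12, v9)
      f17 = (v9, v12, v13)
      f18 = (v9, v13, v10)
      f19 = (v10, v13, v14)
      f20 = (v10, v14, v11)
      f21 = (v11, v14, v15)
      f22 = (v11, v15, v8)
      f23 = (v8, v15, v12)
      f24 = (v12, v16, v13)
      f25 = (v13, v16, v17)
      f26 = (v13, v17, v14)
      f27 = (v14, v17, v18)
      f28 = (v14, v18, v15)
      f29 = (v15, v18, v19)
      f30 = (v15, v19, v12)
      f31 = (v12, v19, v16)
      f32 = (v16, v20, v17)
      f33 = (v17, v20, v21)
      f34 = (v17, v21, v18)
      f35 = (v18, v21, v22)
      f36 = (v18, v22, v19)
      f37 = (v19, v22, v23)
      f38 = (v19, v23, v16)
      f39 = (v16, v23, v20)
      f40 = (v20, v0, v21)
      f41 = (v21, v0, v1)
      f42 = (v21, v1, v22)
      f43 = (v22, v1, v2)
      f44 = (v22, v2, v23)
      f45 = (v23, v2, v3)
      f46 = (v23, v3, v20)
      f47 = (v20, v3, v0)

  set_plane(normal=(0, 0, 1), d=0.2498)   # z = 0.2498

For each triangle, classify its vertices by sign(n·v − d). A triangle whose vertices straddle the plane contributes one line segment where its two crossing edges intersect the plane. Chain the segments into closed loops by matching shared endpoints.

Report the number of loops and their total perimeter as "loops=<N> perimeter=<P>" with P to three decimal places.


Straddling triangles (24 of 48):
  (v0,v4,v1) [--+] → (1.90902, 1.75142, 0.2498)–(2.9202, 0, 0.2498)  len=2.0224
  (v1,v4,v5) [+-+] → (1.90902, 1.75142, 0.2498)–(1.4601, 2.52895, 0.2498)  len=0.8978
  (v1,v5,v2) [++-] → (1.59088, 0.77753, 0.2498)–(2.0398, 0, 0.2498)  len=0.8978
  (v2,v5,v6) [-+-] → (1.59088, 0.77753, 0.2498)–(1.0199, 1.76651, 0.2498)  len=1.1420
  (v4,v8,v5) [--+] → (-0.562268, 2.52895, 0.2498)–(1.4601, 2.52895, 0.2498)  len=2.0224
  (v5,v8,v9) [+-+] → (-0.562268, 2.52895, 0.2498)–(-1.4601, 2.52895, 0.2498)  len=0.8978
  (v5,v9,v6) [++-] → (0.122068, 1.76651, 0.2498)–(1.0199, 1.76651, 0.2498)  len=0.8978
  (v6,v9,v10) [-+-] → (0.122068, 1.76651, 0.2498)–(-1.0199, 1.76651, 0.2498)  len=1.1420
  (v8,v12,v9) [--+] → (-2.47128, 0.77753, 0.2498)–(-1.4601, 2.52895, 0.2498)  len=2.0224
  (v9,v12,v13) [+-+] → (-2.47128, 0.77753, 0.2498)–(-2.9202, 0, 0.2498)  len=0.8978
  (v9,v13,v10) [++-] → (-1.46882, 0.988983, 0.2498)–(-1.0199, 1.76651, 0.2498)  len=0.8978
  (v10,v13,v14) [-+-] → (-1.46882, 0.988983, 0.2498)–(-2.0398, 0, 0.2498)  len=1.1420
  (v12,v16,v13) [--+] → (-1.90902, -1.75142, 0.2498)–(-2.9202, 0, 0.2498)  len=2.0224
  (v13,v16,v17) [+-+] → (-1.90902, -1.75142, 0.2498)–(-1.4601, -2.52895, 0.2498)  len=0.8978
  (v13,v17,v14) [++-] → (-1.59088, -0.77753, 0.2498)–(-2.0398, 0, 0.2498)  len=0.8978
  (v14,v17,v18) [-+-] → (-1.59088, -0.77753, 0.2498)–(-1.0199, -1.76651, 0.2498)  len=1.1420
  (v16,v20,v17) [--+] → (0.562268, -2.52895, 0.2498)–(-1.4601, -2.52895, 0.2498)  len=2.0224
  (v17,v20,v21) [+-+] → (0.562268, -2.52895, 0.2498)–(1.4601, -2.52895, 0.2498)  len=0.8978
  (v17,v21,v18) [++-] → (-0.122068, -1.76651, 0.2498)–(-1.0199, -1.76651, 0.2498)  len=0.8978
  (v18,v21,v22) [-+-] → (-0.122068, -1.76651, 0.2498)–(1.0199, -1.76651, 0.2498)  len=1.1420
  (v20,v0,v21) [--+] → (2.47128, -0.77753, 0.2498)–(1.4601, -2.52895, 0.2498)  len=2.0224
  (v21,v0,v1) [+-+] → (2.47128, -0.77753, 0.2498)–(2.9202, 0, 0.2498)  len=0.8978
  (v21,v1,v22) [++-] → (1.46882, -0.988983, 0.2498)–(1.0199, -1.76651, 0.2498)  len=0.8978
  (v22,v1,v2) [-+-] → (1.46882, -0.988983, 0.2498)–(2.0398, 0, 0.2498)  len=1.1420

Chained into 2 loop(s):
  loop 1: 12 segments, perimeter = 17.5211
  loop 2: 12 segments, perimeter = 12.2388
Total perimeter = 29.760

loops=2 perimeter=29.760
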